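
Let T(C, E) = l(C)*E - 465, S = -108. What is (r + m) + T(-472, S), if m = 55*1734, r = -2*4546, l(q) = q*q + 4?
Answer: -23975291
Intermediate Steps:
l(q) = 4 + q² (l(q) = q² + 4 = 4 + q²)
r = -9092
T(C, E) = -465 + E*(4 + C²) (T(C, E) = (4 + C²)*E - 465 = E*(4 + C²) - 465 = -465 + E*(4 + C²))
m = 95370
(r + m) + T(-472, S) = (-9092 + 95370) + (-465 - 108*(4 + (-472)²)) = 86278 + (-465 - 108*(4 + 222784)) = 86278 + (-465 - 108*222788) = 86278 + (-465 - 24061104) = 86278 - 24061569 = -23975291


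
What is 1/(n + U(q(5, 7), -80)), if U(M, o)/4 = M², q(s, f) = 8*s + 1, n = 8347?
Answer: 1/15071 ≈ 6.6353e-5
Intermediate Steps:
q(s, f) = 1 + 8*s
U(M, o) = 4*M²
1/(n + U(q(5, 7), -80)) = 1/(8347 + 4*(1 + 8*5)²) = 1/(8347 + 4*(1 + 40)²) = 1/(8347 + 4*41²) = 1/(8347 + 4*1681) = 1/(8347 + 6724) = 1/15071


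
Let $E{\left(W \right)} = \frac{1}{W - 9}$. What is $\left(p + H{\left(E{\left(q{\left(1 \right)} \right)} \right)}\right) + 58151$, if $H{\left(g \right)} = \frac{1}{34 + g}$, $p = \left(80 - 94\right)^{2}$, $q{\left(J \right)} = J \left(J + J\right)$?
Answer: $\frac{13828246}{237} \approx 58347.0$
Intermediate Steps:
$q{\left(J \right)} = 2 J^{2}$ ($q{\left(J \right)} = J 2 J = 2 J^{2}$)
$E{\left(W \right)} = \frac{1}{-9 + W}$
$p = 196$ ($p = \left(-14\right)^{2} = 196$)
$\left(p + H{\left(E{\left(q{\left(1 \right)} \right)} \right)}\right) + 58151 = \left(196 + \frac{1}{34 + \frac{1}{-9 + 2 \cdot 1^{2}}}\right) + 58151 = \left(196 + \frac{1}{34 + \frac{1}{-9 + 2 \cdot 1}}\right) + 58151 = \left(196 + \frac{1}{34 + \frac{1}{-9 + 2}}\right) + 58151 = \left(196 + \frac{1}{34 + \frac{1}{-7}}\right) + 58151 = \left(196 + \frac{1}{34 - \frac{1}{7}}\right) + 58151 = \left(196 + \frac{1}{\frac{237}{7}}\right) + 58151 = \left(196 + \frac{7}{237}\right) + 58151 = \frac{46459}{237} + 58151 = \frac{13828246}{237}$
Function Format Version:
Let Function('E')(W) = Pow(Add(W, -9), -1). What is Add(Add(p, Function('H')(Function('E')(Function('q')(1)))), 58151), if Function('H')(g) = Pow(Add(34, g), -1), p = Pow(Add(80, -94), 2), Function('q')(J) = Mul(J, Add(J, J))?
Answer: Rational(13828246, 237) ≈ 58347.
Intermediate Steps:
Function('q')(J) = Mul(2, Pow(J, 2)) (Function('q')(J) = Mul(J, Mul(2, J)) = Mul(2, Pow(J, 2)))
Function('E')(W) = Pow(Add(-9, W), -1)
p = 196 (p = Pow(-14, 2) = 196)
Add(Add(p, Function('H')(Function('E')(Function('q')(1)))), 58151) = Add(Add(196, Pow(Add(34, Pow(Add(-9, Mul(2, Pow(1, 2))), -1)), -1)), 58151) = Add(Add(196, Pow(Add(34, Pow(Add(-9, Mul(2, 1)), -1)), -1)), 58151) = Add(Add(196, Pow(Add(34, Pow(Add(-9, 2), -1)), -1)), 58151) = Add(Add(196, Pow(Add(34, Pow(-7, -1)), -1)), 58151) = Add(Add(196, Pow(Add(34, Rational(-1, 7)), -1)), 58151) = Add(Add(196, Pow(Rational(237, 7), -1)), 58151) = Add(Add(196, Rational(7, 237)), 58151) = Add(Rational(46459, 237), 58151) = Rational(13828246, 237)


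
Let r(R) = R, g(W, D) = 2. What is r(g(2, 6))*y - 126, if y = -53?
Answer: -232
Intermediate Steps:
r(g(2, 6))*y - 126 = 2*(-53) - 126 = -106 - 126 = -232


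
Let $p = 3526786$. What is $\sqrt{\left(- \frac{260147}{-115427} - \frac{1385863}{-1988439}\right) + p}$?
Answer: $\frac{2 \sqrt{274835062190037844712840001}}{17655349881} \approx 1878.0$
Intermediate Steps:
$\sqrt{\left(- \frac{260147}{-115427} - \frac{1385863}{-1988439}\right) + p} = \sqrt{\left(- \frac{260147}{-115427} - \frac{1385863}{-1988439}\right) + 3526786} = \sqrt{\left(\left(-260147\right) \left(- \frac{1}{115427}\right) - - \frac{1385863}{1988439}\right) + 3526786} = \sqrt{\left(\frac{260147}{115427} + \frac{1385863}{1988439}\right) + 3526786} = \sqrt{\frac{677252449034}{229519548453} + 3526786} = \sqrt{\frac{809467007462811092}{229519548453}} = \frac{2 \sqrt{274835062190037844712840001}}{17655349881}$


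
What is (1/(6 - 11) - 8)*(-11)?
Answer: 451/5 ≈ 90.200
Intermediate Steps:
(1/(6 - 11) - 8)*(-11) = (1/(-5) - 8)*(-11) = (-1/5 - 8)*(-11) = -41/5*(-11) = 451/5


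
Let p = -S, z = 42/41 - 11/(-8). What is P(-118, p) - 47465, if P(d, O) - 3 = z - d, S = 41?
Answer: -15528045/328 ≈ -47342.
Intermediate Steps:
z = 787/328 (z = 42*(1/41) - 11*(-⅛) = 42/41 + 11/8 = 787/328 ≈ 2.3994)
p = -41 (p = -1*41 = -41)
P(d, O) = 1771/328 - d (P(d, O) = 3 + (787/328 - d) = 1771/328 - d)
P(-118, p) - 47465 = (1771/328 - 1*(-118)) - 47465 = (1771/328 + 118) - 47465 = 40475/328 - 47465 = -15528045/328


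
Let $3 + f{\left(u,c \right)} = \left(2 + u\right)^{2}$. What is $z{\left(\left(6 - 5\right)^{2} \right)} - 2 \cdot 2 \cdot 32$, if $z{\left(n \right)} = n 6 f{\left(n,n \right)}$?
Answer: $-92$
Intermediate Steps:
$f{\left(u,c \right)} = -3 + \left(2 + u\right)^{2}$
$z{\left(n \right)} = 6 n \left(-3 + \left(2 + n\right)^{2}\right)$ ($z{\left(n \right)} = n 6 \left(-3 + \left(2 + n\right)^{2}\right) = 6 n \left(-3 + \left(2 + n\right)^{2}\right)$)
$z{\left(\left(6 - 5\right)^{2} \right)} - 2 \cdot 2 \cdot 32 = 6 \left(6 - 5\right)^{2} \left(-3 + \left(2 + \left(6 - 5\right)^{2}\right)^{2}\right) - 2 \cdot 2 \cdot 32 = 6 \cdot 1^{2} \left(-3 + \left(2 + 1^{2}\right)^{2}\right) - 4 \cdot 32 = 6 \cdot 1 \left(-3 + \left(2 + 1\right)^{2}\right) - 128 = 6 \cdot 1 \left(-3 + 3^{2}\right) - 128 = 6 \cdot 1 \left(-3 + 9\right) - 128 = 6 \cdot 1 \cdot 6 - 128 = 36 - 128 = -92$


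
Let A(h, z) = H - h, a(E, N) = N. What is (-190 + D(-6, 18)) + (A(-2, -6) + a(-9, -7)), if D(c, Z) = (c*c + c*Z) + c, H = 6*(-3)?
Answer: -291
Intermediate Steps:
H = -18
D(c, Z) = c + c² + Z*c (D(c, Z) = (c² + Z*c) + c = c + c² + Z*c)
A(h, z) = -18 - h
(-190 + D(-6, 18)) + (A(-2, -6) + a(-9, -7)) = (-190 - 6*(1 + 18 - 6)) + ((-18 - 1*(-2)) - 7) = (-190 - 6*13) + ((-18 + 2) - 7) = (-190 - 78) + (-16 - 7) = -268 - 23 = -291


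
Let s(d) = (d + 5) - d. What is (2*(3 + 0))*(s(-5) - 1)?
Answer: 24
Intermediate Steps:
s(d) = 5 (s(d) = (5 + d) - d = 5)
(2*(3 + 0))*(s(-5) - 1) = (2*(3 + 0))*(5 - 1) = (2*3)*4 = 6*4 = 24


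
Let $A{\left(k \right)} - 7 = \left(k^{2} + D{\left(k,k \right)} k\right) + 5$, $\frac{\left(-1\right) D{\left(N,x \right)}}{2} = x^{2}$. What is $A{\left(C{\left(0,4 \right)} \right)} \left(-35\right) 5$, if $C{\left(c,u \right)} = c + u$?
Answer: $17500$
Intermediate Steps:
$D{\left(N,x \right)} = - 2 x^{2}$
$A{\left(k \right)} = 12 + k^{2} - 2 k^{3}$ ($A{\left(k \right)} = 7 + \left(\left(k^{2} + - 2 k^{2} k\right) + 5\right) = 7 - \left(-5 - k^{2} + 2 k^{3}\right) = 7 + \left(5 + k^{2} - 2 k^{3}\right) = 12 + k^{2} - 2 k^{3}$)
$A{\left(C{\left(0,4 \right)} \right)} \left(-35\right) 5 = \left(12 + \left(0 + 4\right)^{2} - 2 \left(0 + 4\right)^{3}\right) \left(-35\right) 5 = \left(12 + 4^{2} - 2 \cdot 4^{3}\right) \left(-35\right) 5 = \left(12 + 16 - 128\right) \left(-35\right) 5 = \left(-100\right) \left(-35\right) 5 = 3500 \cdot 5 = 17500$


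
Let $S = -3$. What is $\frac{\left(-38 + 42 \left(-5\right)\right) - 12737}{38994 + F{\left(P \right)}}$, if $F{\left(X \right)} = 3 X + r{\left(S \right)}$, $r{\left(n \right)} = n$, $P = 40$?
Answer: $- \frac{12985}{39111} \approx -0.332$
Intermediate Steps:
$F{\left(X \right)} = -3 + 3 X$ ($F{\left(X \right)} = 3 X - 3 = -3 + 3 X$)
$\frac{\left(-38 + 42 \left(-5\right)\right) - 12737}{38994 + F{\left(P \right)}} = \frac{\left(-38 + 42 \left(-5\right)\right) - 12737}{38994 + \left(-3 + 3 \cdot 40\right)} = \frac{\left(-38 - 210\right) - 12737}{38994 + \left(-3 + 120\right)} = \frac{-248 - 12737}{38994 + 117} = - \frac{12985}{39111}$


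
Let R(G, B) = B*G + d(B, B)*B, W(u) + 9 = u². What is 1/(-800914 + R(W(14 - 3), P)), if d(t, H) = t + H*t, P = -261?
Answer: -1/18541606 ≈ -5.3933e-8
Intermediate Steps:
W(u) = -9 + u²
R(G, B) = B*G + B²*(1 + B) (R(G, B) = B*G + (B*(1 + B))*B = B*G + B²*(1 + B))
1/(-800914 + R(W(14 - 3), P)) = 1/(-800914 - 261*((-9 + (14 - 3)²) - 261*(1 - 261))) = 1/(-800914 - 261*((-9 + 11²) - 261*(-260))) = 1/(-800914 - 261*((-9 + 121) + 67860)) = 1/(-800914 - 261*(112 + 67860)) = 1/(-800914 - 261*67972) = 1/(-800914 - 17740692) = 1/(-18541606) = -1/18541606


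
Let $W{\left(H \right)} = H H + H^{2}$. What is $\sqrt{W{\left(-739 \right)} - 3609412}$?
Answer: $i \sqrt{2517170} \approx 1586.6 i$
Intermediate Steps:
$W{\left(H \right)} = 2 H^{2}$ ($W{\left(H \right)} = H^{2} + H^{2} = 2 H^{2}$)
$\sqrt{W{\left(-739 \right)} - 3609412} = \sqrt{2 \left(-739\right)^{2} - 3609412} = \sqrt{2 \cdot 546121 - 3609412} = \sqrt{1092242 - 3609412} = \sqrt{-2517170} = i \sqrt{2517170}$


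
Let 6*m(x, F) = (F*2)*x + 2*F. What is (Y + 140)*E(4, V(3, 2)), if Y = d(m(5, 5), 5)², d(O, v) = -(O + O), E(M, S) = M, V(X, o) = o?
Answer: 2160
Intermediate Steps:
m(x, F) = F/3 + F*x/3 (m(x, F) = ((F*2)*x + 2*F)/6 = ((2*F)*x + 2*F)/6 = (2*F*x + 2*F)/6 = (2*F + 2*F*x)/6 = F/3 + F*x/3)
d(O, v) = -2*O
Y = 400 (Y = (-2*5*(1 + 5)/3)² = (-2*5*6/3)² = (-2*10)² = (-20)² = 400)
(Y + 140)*E(4, V(3, 2)) = (400 + 140)*4 = 540*4 = 2160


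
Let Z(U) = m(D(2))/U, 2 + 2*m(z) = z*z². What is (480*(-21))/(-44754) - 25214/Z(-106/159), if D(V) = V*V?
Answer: 376298692/693687 ≈ 542.46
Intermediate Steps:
D(V) = V²
m(z) = -1 + z³/2 (m(z) = -1 + (z*z²)/2 = -1 + z³/2)
Z(U) = 31/U (Z(U) = (-1 + (2²)³/2)/U = (-1 + (½)*4³)/U = (-1 + (½)*64)/U = (-1 + 32)/U = 31/U)
(480*(-21))/(-44754) - 25214/Z(-106/159) = (480*(-21))/(-44754) - 25214/(31/((-106/159))) = -10080*(-1/44754) - 25214/(31/((-106*1/159))) = 1680/7459 - 25214/(31/(-⅔)) = 1680/7459 - 25214/(31*(-3/2)) = 1680/7459 - 25214/(-93/2) = 1680/7459 - 25214*(-2/93) = 1680/7459 + 50428/93 = 376298692/693687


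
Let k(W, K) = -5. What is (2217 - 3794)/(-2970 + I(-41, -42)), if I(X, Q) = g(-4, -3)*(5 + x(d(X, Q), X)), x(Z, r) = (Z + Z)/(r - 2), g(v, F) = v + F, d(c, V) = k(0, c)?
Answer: 67811/129285 ≈ 0.52451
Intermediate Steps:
d(c, V) = -5
g(v, F) = F + v
x(Z, r) = 2*Z/(-2 + r) (x(Z, r) = (2*Z)/(-2 + r) = 2*Z/(-2 + r))
I(X, Q) = -35 + 70/(-2 + X) (I(X, Q) = (-3 - 4)*(5 + 2*(-5)/(-2 + X)) = -7*(5 - 10/(-2 + X)) = -35 + 70/(-2 + X))
(2217 - 3794)/(-2970 + I(-41, -42)) = (2217 - 3794)/(-2970 + 35*(4 - 1*(-41))/(-2 - 41)) = -1577/(-2970 + 35*(4 + 41)/(-43)) = -1577/(-2970 + 35*(-1/43)*45) = -1577/(-2970 - 1575/43) = -1577/(-129285/43) = -1577*(-43/129285) = 67811/129285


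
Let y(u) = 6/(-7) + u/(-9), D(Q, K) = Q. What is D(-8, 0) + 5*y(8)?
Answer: -1054/63 ≈ -16.730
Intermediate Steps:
y(u) = -6/7 - u/9 (y(u) = 6*(-1/7) + u*(-1/9) = -6/7 - u/9)
D(-8, 0) + 5*y(8) = -8 + 5*(-6/7 - 1/9*8) = -8 + 5*(-6/7 - 8/9) = -8 + 5*(-110/63) = -8 - 550/63 = -1054/63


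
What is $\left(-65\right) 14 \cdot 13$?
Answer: $-11830$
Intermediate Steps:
$\left(-65\right) 14 \cdot 13 = \left(-910\right) 13 = -11830$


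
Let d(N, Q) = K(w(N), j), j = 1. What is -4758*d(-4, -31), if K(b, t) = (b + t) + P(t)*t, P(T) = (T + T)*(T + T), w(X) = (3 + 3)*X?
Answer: 90402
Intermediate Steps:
w(X) = 6*X
P(T) = 4*T² (P(T) = (2*T)*(2*T) = 4*T²)
K(b, t) = b + t + 4*t³ (K(b, t) = (b + t) + (4*t²)*t = (b + t) + 4*t³ = b + t + 4*t³)
d(N, Q) = 5 + 6*N (d(N, Q) = 6*N + 1 + 4*1³ = 6*N + 1 + 4*1 = 6*N + 1 + 4 = 5 + 6*N)
-4758*d(-4, -31) = -4758*(5 + 6*(-4)) = -4758*(5 - 24) = -4758*(-19) = 90402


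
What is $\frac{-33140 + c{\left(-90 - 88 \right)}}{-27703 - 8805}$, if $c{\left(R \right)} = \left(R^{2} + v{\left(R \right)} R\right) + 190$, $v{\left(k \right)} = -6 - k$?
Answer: $\frac{15941}{18254} \approx 0.87329$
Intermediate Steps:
$c{\left(R \right)} = 190 + R^{2} + R \left(-6 - R\right)$ ($c{\left(R \right)} = \left(R^{2} + \left(-6 - R\right) R\right) + 190 = \left(R^{2} + R \left(-6 - R\right)\right) + 190 = 190 + R^{2} + R \left(-6 - R\right)$)
$\frac{-33140 + c{\left(-90 - 88 \right)}}{-27703 - 8805} = \frac{-33140 - \left(-190 + 6 \left(-90 - 88\right)\right)}{-27703 - 8805} = \frac{-33140 - \left(-190 + 6 \left(-90 - 88\right)\right)}{-36508} = \left(-33140 + \left(190 - -1068\right)\right) \left(- \frac{1}{36508}\right) = \left(-33140 + \left(190 + 1068\right)\right) \left(- \frac{1}{36508}\right) = \left(-33140 + 1258\right) \left(- \frac{1}{36508}\right) = \left(-31882\right) \left(- \frac{1}{36508}\right) = \frac{15941}{18254}$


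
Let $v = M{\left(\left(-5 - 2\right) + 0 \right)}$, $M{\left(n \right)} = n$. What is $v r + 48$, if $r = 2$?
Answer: $34$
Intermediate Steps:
$v = -7$ ($v = \left(-5 - 2\right) + 0 = -7 + 0 = -7$)
$v r + 48 = \left(-7\right) 2 + 48 = -14 + 48 = 34$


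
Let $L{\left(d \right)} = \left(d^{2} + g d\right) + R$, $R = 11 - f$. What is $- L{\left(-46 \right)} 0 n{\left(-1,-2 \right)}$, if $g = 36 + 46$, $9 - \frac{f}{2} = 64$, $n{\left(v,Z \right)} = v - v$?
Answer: $0$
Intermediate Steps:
$n{\left(v,Z \right)} = 0$
$f = -110$ ($f = 18 - 128 = -110$)
$g = 82$
$R = 121$ ($R = 11 - -110 = 11 + 110 = 121$)
$L{\left(d \right)} = 121 + d^{2} + 82 d$ ($L{\left(d \right)} = \left(d^{2} + 82 d\right) + 121 = 121 + d^{2} + 82 d$)
$- L{\left(-46 \right)} 0 n{\left(-1,-2 \right)} = - \left(121 + \left(-46\right)^{2} + 82 \left(-46\right)\right) 0 \cdot 0 = - \left(121 + 2116 - 3772\right) 0 = - \left(-1535\right) 0 = \left(-1\right) 0 = 0$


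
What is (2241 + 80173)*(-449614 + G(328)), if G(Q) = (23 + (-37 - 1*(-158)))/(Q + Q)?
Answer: -1519233274310/41 ≈ -3.7054e+10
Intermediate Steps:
G(Q) = 72/Q (G(Q) = (23 + (-37 + 158))/((2*Q)) = (23 + 121)*(1/(2*Q)) = 144*(1/(2*Q)) = 72/Q)
(2241 + 80173)*(-449614 + G(328)) = (2241 + 80173)*(-449614 + 72/328) = 82414*(-449614 + 72*(1/328)) = 82414*(-449614 + 9/41) = 82414*(-18434165/41) = -1519233274310/41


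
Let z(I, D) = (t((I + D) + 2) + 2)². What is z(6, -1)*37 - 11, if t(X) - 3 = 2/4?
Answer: 4433/4 ≈ 1108.3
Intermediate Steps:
t(X) = 7/2 (t(X) = 3 + 2/4 = 3 + 2*(¼) = 3 + ½ = 7/2)
z(I, D) = 121/4 (z(I, D) = (7/2 + 2)² = (11/2)² = 121/4)
z(6, -1)*37 - 11 = (121/4)*37 - 11 = 4477/4 - 11 = 4433/4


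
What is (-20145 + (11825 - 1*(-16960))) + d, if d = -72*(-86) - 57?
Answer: 14775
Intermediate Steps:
d = 6135 (d = 6192 - 57 = 6135)
(-20145 + (11825 - 1*(-16960))) + d = (-20145 + (11825 - 1*(-16960))) + 6135 = (-20145 + (11825 + 16960)) + 6135 = (-20145 + 28785) + 6135 = 8640 + 6135 = 14775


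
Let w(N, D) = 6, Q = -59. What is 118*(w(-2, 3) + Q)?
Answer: -6254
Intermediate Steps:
118*(w(-2, 3) + Q) = 118*(6 - 59) = 118*(-53) = -6254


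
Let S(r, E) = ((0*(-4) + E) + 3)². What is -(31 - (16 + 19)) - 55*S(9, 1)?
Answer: -876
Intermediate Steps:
S(r, E) = (3 + E)² (S(r, E) = ((0 + E) + 3)² = (E + 3)² = (3 + E)²)
-(31 - (16 + 19)) - 55*S(9, 1) = -(31 - (16 + 19)) - 55*(3 + 1)² = -(31 - 1*35) - 55*4² = -(31 - 35) - 55*16 = -1*(-4) - 880 = 4 - 880 = -876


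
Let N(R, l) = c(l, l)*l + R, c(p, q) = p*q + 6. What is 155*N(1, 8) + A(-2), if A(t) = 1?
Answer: 86956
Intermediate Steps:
c(p, q) = 6 + p*q
N(R, l) = R + l*(6 + l²) (N(R, l) = (6 + l*l)*l + R = (6 + l²)*l + R = l*(6 + l²) + R = R + l*(6 + l²))
155*N(1, 8) + A(-2) = 155*(1 + 8*(6 + 8²)) + 1 = 155*(1 + 8*(6 + 64)) + 1 = 155*(1 + 8*70) + 1 = 155*(1 + 560) + 1 = 155*561 + 1 = 86955 + 1 = 86956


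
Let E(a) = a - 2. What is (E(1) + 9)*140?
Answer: 1120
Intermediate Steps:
E(a) = -2 + a
(E(1) + 9)*140 = ((-2 + 1) + 9)*140 = (-1 + 9)*140 = 8*140 = 1120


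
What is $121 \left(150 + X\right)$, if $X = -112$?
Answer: $4598$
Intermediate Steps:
$121 \left(150 + X\right) = 121 \left(150 - 112\right) = 121 \cdot 38 = 4598$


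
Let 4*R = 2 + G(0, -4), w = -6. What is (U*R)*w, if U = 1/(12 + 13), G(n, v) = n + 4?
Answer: -9/25 ≈ -0.36000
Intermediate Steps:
G(n, v) = 4 + n
U = 1/25 ≈ 0.040000
R = 3/2 (R = (2 + (4 + 0))/4 = (2 + 4)/4 = (1/4)*6 = 3/2 ≈ 1.5000)
(U*R)*w = ((1/25)*(3/2))*(-6) = (3/50)*(-6) = -9/25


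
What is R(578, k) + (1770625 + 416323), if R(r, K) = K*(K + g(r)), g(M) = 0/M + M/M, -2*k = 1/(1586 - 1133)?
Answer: 1795125647623/820836 ≈ 2.1869e+6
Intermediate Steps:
k = -1/906 (k = -1/(2*(1586 - 1133)) = -½/453 = -½*1/453 = -1/906 ≈ -0.0011038)
g(M) = 1 (g(M) = 0 + 1 = 1)
R(r, K) = K*(1 + K) (R(r, K) = K*(K + 1) = K*(1 + K))
R(578, k) + (1770625 + 416323) = -(1 - 1/906)/906 + (1770625 + 416323) = -1/906*905/906 + 2186948 = -905/820836 + 2186948 = 1795125647623/820836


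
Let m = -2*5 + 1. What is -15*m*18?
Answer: 2430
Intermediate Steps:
m = -9 (m = -10 + 1 = -9)
-15*m*18 = -15*(-9)*18 = 135*18 = 2430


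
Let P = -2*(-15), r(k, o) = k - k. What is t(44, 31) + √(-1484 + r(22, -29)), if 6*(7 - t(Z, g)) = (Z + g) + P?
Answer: -21/2 + 2*I*√371 ≈ -10.5 + 38.523*I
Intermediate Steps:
r(k, o) = 0
P = 30
t(Z, g) = 2 - Z/6 - g/6 (t(Z, g) = 7 - ((Z + g) + 30)/6 = 7 - (30 + Z + g)/6 = 7 + (-5 - Z/6 - g/6) = 2 - Z/6 - g/6)
t(44, 31) + √(-1484 + r(22, -29)) = (2 - ⅙*44 - ⅙*31) + √(-1484 + 0) = (2 - 22/3 - 31/6) + √(-1484) = -21/2 + 2*I*√371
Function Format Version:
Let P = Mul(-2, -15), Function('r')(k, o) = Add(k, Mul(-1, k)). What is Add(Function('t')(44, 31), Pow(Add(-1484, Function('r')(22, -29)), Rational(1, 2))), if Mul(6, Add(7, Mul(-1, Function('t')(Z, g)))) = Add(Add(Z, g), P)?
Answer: Add(Rational(-21, 2), Mul(2, I, Pow(371, Rational(1, 2)))) ≈ Add(-10.500, Mul(38.523, I))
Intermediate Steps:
Function('r')(k, o) = 0
P = 30
Function('t')(Z, g) = Add(2, Mul(Rational(-1, 6), Z), Mul(Rational(-1, 6), g)) (Function('t')(Z, g) = Add(7, Mul(Rational(-1, 6), Add(Add(Z, g), 30))) = Add(7, Mul(Rational(-1, 6), Add(30, Z, g))) = Add(7, Add(-5, Mul(Rational(-1, 6), Z), Mul(Rational(-1, 6), g))) = Add(2, Mul(Rational(-1, 6), Z), Mul(Rational(-1, 6), g)))
Add(Function('t')(44, 31), Pow(Add(-1484, Function('r')(22, -29)), Rational(1, 2))) = Add(Add(2, Mul(Rational(-1, 6), 44), Mul(Rational(-1, 6), 31)), Pow(Add(-1484, 0), Rational(1, 2))) = Add(Add(2, Rational(-22, 3), Rational(-31, 6)), Pow(-1484, Rational(1, 2))) = Add(Rational(-21, 2), Mul(2, I, Pow(371, Rational(1, 2))))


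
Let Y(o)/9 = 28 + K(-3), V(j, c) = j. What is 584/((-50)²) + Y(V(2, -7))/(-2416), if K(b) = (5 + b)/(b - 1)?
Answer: 396097/3020000 ≈ 0.13116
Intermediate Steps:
K(b) = (5 + b)/(-1 + b)
Y(o) = 495/2 (Y(o) = 9*(28 + (5 - 3)/(-1 - 3)) = 9*(28 + 2/(-4)) = 9*(28 - ¼*2) = 9*(28 - ½) = 9*(55/2) = 495/2)
584/((-50)²) + Y(V(2, -7))/(-2416) = 584/((-50)²) + (495/2)/(-2416) = 584/2500 + (495/2)*(-1/2416) = 584*(1/2500) - 495/4832 = 146/625 - 495/4832 = 396097/3020000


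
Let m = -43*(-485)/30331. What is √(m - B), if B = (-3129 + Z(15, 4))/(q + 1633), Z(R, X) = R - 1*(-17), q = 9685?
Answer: √2311731675406474/49040894 ≈ 0.98042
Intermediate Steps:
Z(R, X) = 17 + R (Z(R, X) = R + 17 = 17 + R)
m = 20855/30331 (m = 20855*(1/30331) = 20855/30331 ≈ 0.68758)
B = -3097/11318 (B = (-3129 + (17 + 15))/(9685 + 1633) = (-3129 + 32)/11318 = -3097*1/11318 = -3097/11318 ≈ -0.27363)
√(m - B) = √(20855/30331 - 1*(-3097/11318)) = √(20855/30331 + 3097/11318) = √(329971997/343286258) = √2311731675406474/49040894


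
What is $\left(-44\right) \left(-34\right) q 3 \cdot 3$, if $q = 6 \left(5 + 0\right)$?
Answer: $403920$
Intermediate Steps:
$q = 30$ ($q = 6 \cdot 5 = 30$)
$\left(-44\right) \left(-34\right) q 3 \cdot 3 = \left(-44\right) \left(-34\right) 30 \cdot 3 \cdot 3 = 1496 \cdot 90 \cdot 3 = 1496 \cdot 270 = 403920$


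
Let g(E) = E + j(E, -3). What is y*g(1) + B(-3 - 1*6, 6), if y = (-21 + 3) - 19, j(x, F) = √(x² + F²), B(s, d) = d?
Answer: -31 - 37*√10 ≈ -148.00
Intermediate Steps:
j(x, F) = √(F² + x²)
y = -37 (y = -18 - 19 = -37)
g(E) = E + √(9 + E²) (g(E) = E + √((-3)² + E²) = E + √(9 + E²))
y*g(1) + B(-3 - 1*6, 6) = -37*(1 + √(9 + 1²)) + 6 = -37*(1 + √(9 + 1)) + 6 = -37*(1 + √10) + 6 = (-37 - 37*√10) + 6 = -31 - 37*√10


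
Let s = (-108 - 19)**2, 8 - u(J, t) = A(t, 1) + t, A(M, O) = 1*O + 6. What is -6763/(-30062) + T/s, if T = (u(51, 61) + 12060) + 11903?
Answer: 827652413/484869998 ≈ 1.7070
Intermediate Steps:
A(M, O) = 6 + O (A(M, O) = O + 6 = 6 + O)
u(J, t) = 1 - t (u(J, t) = 8 - ((6 + 1) + t) = 8 - (7 + t) = 8 + (-7 - t) = 1 - t)
s = 16129 (s = (-127)**2 = 16129)
T = 23903 (T = ((1 - 1*61) + 12060) + 11903 = ((1 - 61) + 12060) + 11903 = (-60 + 12060) + 11903 = 12000 + 11903 = 23903)
-6763/(-30062) + T/s = -6763/(-30062) + 23903/16129 = -6763*(-1/30062) + 23903*(1/16129) = 6763/30062 + 23903/16129 = 827652413/484869998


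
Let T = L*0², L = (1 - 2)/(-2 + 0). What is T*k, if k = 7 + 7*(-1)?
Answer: 0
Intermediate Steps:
L = ½ (L = -1/(-2) = -1*(-½) = ½ ≈ 0.50000)
k = 0 (k = 7 - 7 = 0)
T = 0 (T = (½)*0² = (½)*0 = 0)
T*k = 0*0 = 0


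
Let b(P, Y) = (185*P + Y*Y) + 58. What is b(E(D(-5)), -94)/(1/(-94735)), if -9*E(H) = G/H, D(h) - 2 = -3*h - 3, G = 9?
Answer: -11778497285/14 ≈ -8.4132e+8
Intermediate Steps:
D(h) = -1 - 3*h (D(h) = 2 + (-3*h - 3) = 2 + (-3 - 3*h) = -1 - 3*h)
E(H) = -1/H
b(P, Y) = 58 + Y² + 185*P (b(P, Y) = (185*P + Y²) + 58 = (Y² + 185*P) + 58 = 58 + Y² + 185*P)
b(E(D(-5)), -94)/(1/(-94735)) = (58 + (-94)² + 185*(-1/(-1 - 3*(-5))))/(1/(-94735)) = (58 + 8836 + 185*(-1/(-1 + 15)))/(-1/94735) = (58 + 8836 + 185*(-1/14))*(-94735) = (58 + 8836 - 185/14)*(-94735) = (124331/14)*(-94735) = -11778497285/14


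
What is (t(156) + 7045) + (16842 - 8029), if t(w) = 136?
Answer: 15994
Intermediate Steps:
(t(156) + 7045) + (16842 - 8029) = (136 + 7045) + (16842 - 8029) = 7181 + 8813 = 15994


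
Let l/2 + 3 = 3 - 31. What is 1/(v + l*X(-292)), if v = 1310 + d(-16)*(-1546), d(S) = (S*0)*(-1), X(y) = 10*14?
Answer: -1/7370 ≈ -0.00013569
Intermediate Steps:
l = -62 (l = -6 + 2*(3 - 31) = -6 + 2*(-28) = -6 - 56 = -62)
X(y) = 140
d(S) = 0 (d(S) = 0*(-1) = 0)
v = 1310 (v = 1310 + 0*(-1546) = 1310 + 0 = 1310)
1/(v + l*X(-292)) = 1/(1310 - 62*140) = 1/(1310 - 8680) = 1/(-7370) = -1/7370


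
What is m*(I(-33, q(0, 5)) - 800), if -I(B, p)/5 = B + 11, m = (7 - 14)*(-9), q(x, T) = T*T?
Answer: -43470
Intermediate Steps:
q(x, T) = T**2
m = 63 (m = -7*(-9) = 63)
I(B, p) = -55 - 5*B (I(B, p) = -5*(B + 11) = -5*(11 + B) = -55 - 5*B)
m*(I(-33, q(0, 5)) - 800) = 63*((-55 - 5*(-33)) - 800) = 63*((-55 + 165) - 800) = 63*(110 - 800) = 63*(-690) = -43470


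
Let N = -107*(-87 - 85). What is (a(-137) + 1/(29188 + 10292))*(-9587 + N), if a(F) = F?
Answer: -15896342701/13160 ≈ -1.2079e+6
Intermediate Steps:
N = 18404 (N = -107*(-172) = 18404)
(a(-137) + 1/(29188 + 10292))*(-9587 + N) = (-137 + 1/(29188 + 10292))*(-9587 + 18404) = (-137 + 1/39480)*8817 = -5408759/39480*8817 = -15896342701/13160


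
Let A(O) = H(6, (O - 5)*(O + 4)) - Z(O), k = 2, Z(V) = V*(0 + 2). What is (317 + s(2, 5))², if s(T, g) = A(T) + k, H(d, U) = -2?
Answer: 97969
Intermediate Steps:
Z(V) = 2*V (Z(V) = V*2 = 2*V)
A(O) = -2 - 2*O
s(T, g) = -2*T (s(T, g) = (-2 - 2*T) + 2 = -2*T)
(317 + s(2, 5))² = (317 - 2*2)² = (317 - 4)² = 313² = 97969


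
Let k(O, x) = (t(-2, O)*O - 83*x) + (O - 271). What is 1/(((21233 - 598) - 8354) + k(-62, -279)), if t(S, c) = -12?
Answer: 1/35849 ≈ 2.7895e-5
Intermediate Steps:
k(O, x) = -271 - 83*x - 11*O (k(O, x) = (-12*O - 83*x) + (O - 271) = (-83*x - 12*O) + (-271 + O) = -271 - 83*x - 11*O)
1/(((21233 - 598) - 8354) + k(-62, -279)) = 1/(((21233 - 598) - 8354) + (-271 - 83*(-279) - 11*(-62))) = 1/((20635 - 8354) + (-271 + 23157 + 682)) = 1/(12281 + 23568) = 1/35849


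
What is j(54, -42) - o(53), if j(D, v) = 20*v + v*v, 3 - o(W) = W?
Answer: 974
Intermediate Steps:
o(W) = 3 - W
j(D, v) = v**2 + 20*v (j(D, v) = 20*v + v**2 = v**2 + 20*v)
j(54, -42) - o(53) = -42*(20 - 42) - (3 - 1*53) = -42*(-22) - (3 - 53) = 924 - 1*(-50) = 924 + 50 = 974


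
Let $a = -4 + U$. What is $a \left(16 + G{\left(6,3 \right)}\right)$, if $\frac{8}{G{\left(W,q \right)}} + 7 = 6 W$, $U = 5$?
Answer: $\frac{472}{29} \approx 16.276$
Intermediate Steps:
$G{\left(W,q \right)} = \frac{8}{-7 + 6 W}$
$a = 1$ ($a = -4 + 5 = 1$)
$a \left(16 + G{\left(6,3 \right)}\right) = 1 \left(16 + \frac{8}{-7 + 6 \cdot 6}\right) = 1 \left(16 + \frac{8}{-7 + 36}\right) = 1 \left(16 + \frac{8}{29}\right) = 1 \cdot \frac{472}{29} = \frac{472}{29}$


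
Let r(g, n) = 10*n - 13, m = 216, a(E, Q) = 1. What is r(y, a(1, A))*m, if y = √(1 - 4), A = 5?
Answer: -648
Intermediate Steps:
y = I*√3 (y = √(-3) = I*√3 ≈ 1.732*I)
r(g, n) = -13 + 10*n
r(y, a(1, A))*m = (-13 + 10*1)*216 = (-13 + 10)*216 = -3*216 = -648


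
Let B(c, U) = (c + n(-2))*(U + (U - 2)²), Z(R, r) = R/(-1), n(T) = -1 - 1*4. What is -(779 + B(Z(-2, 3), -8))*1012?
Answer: -509036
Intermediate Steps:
n(T) = -5 (n(T) = -1 - 4 = -5)
Z(R, r) = -R (Z(R, r) = R*(-1) = -R)
B(c, U) = (-5 + c)*(U + (-2 + U)²) (B(c, U) = (c - 5)*(U + (U - 2)²) = (-5 + c)*(U + (-2 + U)²))
-(779 + B(Z(-2, 3), -8))*1012 = -(779 + (-5*(-8) - 5*(-2 - 8)² - (-8)*(-2) + (-1*(-2))*(-2 - 8)²))*1012 = -(779 + (40 - 5*(-10)² - 8*2 + 2*(-10)²))*1012 = -(779 + (40 - 5*100 - 16 + 2*100))*1012 = -(779 + (40 - 500 - 16 + 200))*1012 = -(779 - 276)*1012 = -503*1012 = -1*509036 = -509036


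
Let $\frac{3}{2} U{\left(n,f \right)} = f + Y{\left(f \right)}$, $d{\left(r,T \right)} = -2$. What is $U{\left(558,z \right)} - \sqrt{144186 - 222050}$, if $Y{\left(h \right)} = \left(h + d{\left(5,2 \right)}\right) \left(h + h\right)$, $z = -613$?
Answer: $\frac{1506754}{3} - 2 i \sqrt{19466} \approx 5.0225 \cdot 10^{5} - 279.04 i$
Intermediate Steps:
$Y{\left(h \right)} = 2 h \left(-2 + h\right)$ ($Y{\left(h \right)} = \left(h - 2\right) \left(h + h\right) = \left(-2 + h\right) 2 h = 2 h \left(-2 + h\right)$)
$U{\left(n,f \right)} = \frac{2 f}{3} + \frac{4 f \left(-2 + f\right)}{3}$ ($U{\left(n,f \right)} = \frac{2 \left(f + 2 f \left(-2 + f\right)\right)}{3} = \frac{2 f}{3} + \frac{4 f \left(-2 + f\right)}{3}$)
$U{\left(558,z \right)} - \sqrt{144186 - 222050} = \frac{2}{3} \left(-613\right) \left(-3 + 2 \left(-613\right)\right) - \sqrt{144186 - 222050} = \frac{2}{3} \left(-613\right) \left(-3 - 1226\right) - \sqrt{-77864} = \frac{2}{3} \left(-613\right) \left(-1229\right) - 2 i \sqrt{19466} = \frac{1506754}{3} - 2 i \sqrt{19466}$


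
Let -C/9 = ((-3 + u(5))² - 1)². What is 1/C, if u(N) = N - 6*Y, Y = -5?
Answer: -1/9418761 ≈ -1.0617e-7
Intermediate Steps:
u(N) = 30 + N (u(N) = N - 6*(-5) = N - 1*(-30) = N + 30 = 30 + N)
C = -9418761 (C = -9*((-3 + (30 + 5))² - 1)² = -9*((-3 + 35)² - 1)² = -9*(32² - 1)² = -9*(1024 - 1)² = -9*1023² = -9*1046529 = -9418761)
1/C = 1/(-9418761) = -1/9418761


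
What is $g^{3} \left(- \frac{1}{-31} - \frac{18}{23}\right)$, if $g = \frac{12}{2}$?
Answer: $- \frac{115560}{713} \approx -162.08$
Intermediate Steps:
$g = 6$ ($g = 12 \cdot \frac{1}{2} = 6$)
$g^{3} \left(- \frac{1}{-31} - \frac{18}{23}\right) = 6^{3} \left(- \frac{1}{-31} - \frac{18}{23}\right) = 216 \left(\left(-1\right) \left(- \frac{1}{31}\right) - \frac{18}{23}\right) = 216 \left(\frac{1}{31} - \frac{18}{23}\right) = 216 \left(- \frac{535}{713}\right) = - \frac{115560}{713}$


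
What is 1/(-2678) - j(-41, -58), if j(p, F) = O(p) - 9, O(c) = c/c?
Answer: 21423/2678 ≈ 7.9996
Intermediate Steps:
O(c) = 1
j(p, F) = -8 (j(p, F) = 1 - 9 = -8)
1/(-2678) - j(-41, -58) = 1/(-2678) - 1*(-8) = -1/2678 + 8 = 21423/2678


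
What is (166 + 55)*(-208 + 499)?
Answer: 64311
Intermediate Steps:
(166 + 55)*(-208 + 499) = 221*291 = 64311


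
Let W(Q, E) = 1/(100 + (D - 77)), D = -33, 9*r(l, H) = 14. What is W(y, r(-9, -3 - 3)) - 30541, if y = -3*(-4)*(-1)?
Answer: -305411/10 ≈ -30541.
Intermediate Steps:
r(l, H) = 14/9 (r(l, H) = (1/9)*14 = 14/9)
y = -12 (y = 12*(-1) = -12)
W(Q, E) = -1/10 (W(Q, E) = 1/(100 + (-33 - 77)) = 1/(100 - 110) = 1/(-10) = -1/10)
W(y, r(-9, -3 - 3)) - 30541 = -1/10 - 30541 = -305411/10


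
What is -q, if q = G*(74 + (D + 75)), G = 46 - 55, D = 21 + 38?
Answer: 1872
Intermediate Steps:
D = 59
G = -9
q = -1872 (q = -9*(74 + (59 + 75)) = -9*(74 + 134) = -9*208 = -1872)
-q = -1*(-1872) = 1872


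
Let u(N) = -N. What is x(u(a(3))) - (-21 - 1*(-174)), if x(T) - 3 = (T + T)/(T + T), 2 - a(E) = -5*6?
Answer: -149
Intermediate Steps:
a(E) = 32 (a(E) = 2 - (-5)*6 = 2 - 1*(-30) = 2 + 30 = 32)
x(T) = 4 (x(T) = 3 + (T + T)/(T + T) = 3 + (2*T)/((2*T)) = 3 + (2*T)*(1/(2*T)) = 3 + 1 = 4)
x(u(a(3))) - (-21 - 1*(-174)) = 4 - (-21 - 1*(-174)) = 4 - (-21 + 174) = 4 - 1*153 = 4 - 153 = -149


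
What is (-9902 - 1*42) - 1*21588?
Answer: -31532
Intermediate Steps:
(-9902 - 1*42) - 1*21588 = (-9902 - 42) - 21588 = -9944 - 21588 = -31532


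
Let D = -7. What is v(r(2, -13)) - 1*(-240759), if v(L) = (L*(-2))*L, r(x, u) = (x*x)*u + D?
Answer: 233797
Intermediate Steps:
r(x, u) = -7 + u*x² (r(x, u) = (x*x)*u - 7 = x²*u - 7 = u*x² - 7 = -7 + u*x²)
v(L) = -2*L² (v(L) = (-2*L)*L = -2*L²)
v(r(2, -13)) - 1*(-240759) = -2*(-7 - 13*2²)² - 1*(-240759) = -2*(-7 - 13*4)² + 240759 = -2*(-7 - 52)² + 240759 = -2*(-59)² + 240759 = -2*3481 + 240759 = -6962 + 240759 = 233797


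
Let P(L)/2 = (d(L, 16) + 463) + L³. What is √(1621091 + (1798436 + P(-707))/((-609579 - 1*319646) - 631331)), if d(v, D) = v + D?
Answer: √533937246046522/18146 ≈ 1273.4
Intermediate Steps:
d(v, D) = D + v
P(L) = 958 + 2*L + 2*L³ (P(L) = 2*(((16 + L) + 463) + L³) = 2*((479 + L) + L³) = 2*(479 + L + L³) = 958 + 2*L + 2*L³)
√(1621091 + (1798436 + P(-707))/((-609579 - 1*319646) - 631331)) = √(1621091 + (1798436 + (958 + 2*(-707) + 2*(-707)³))/((-609579 - 1*319646) - 631331)) = √(1621091 + (1798436 + (958 - 1414 + 2*(-353393243)))/((-609579 - 319646) - 631331)) = √(1621091 + (1798436 + (958 - 1414 - 706786486))/(-929225 - 631331)) = √(1621091 + (1798436 - 706786942)/(-1560556)) = √(1621091 - 704988506*(-1/1560556)) = √(1621091 + 352494253/780278) = √(1265254137551/780278) = √533937246046522/18146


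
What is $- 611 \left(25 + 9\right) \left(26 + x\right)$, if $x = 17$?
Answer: $-893282$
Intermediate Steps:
$- 611 \left(25 + 9\right) \left(26 + x\right) = - 611 \left(25 + 9\right) \left(26 + 17\right) = - 611 \cdot 34 \cdot 43 = \left(-611\right) 1462 = -893282$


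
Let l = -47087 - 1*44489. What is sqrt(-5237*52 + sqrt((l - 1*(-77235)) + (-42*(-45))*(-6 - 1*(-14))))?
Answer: sqrt(-272324 + sqrt(779)) ≈ 521.82*I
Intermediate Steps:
l = -91576 (l = -47087 - 44489 = -91576)
sqrt(-5237*52 + sqrt((l - 1*(-77235)) + (-42*(-45))*(-6 - 1*(-14)))) = sqrt(-5237*52 + sqrt((-91576 - 1*(-77235)) + (-42*(-45))*(-6 - 1*(-14)))) = sqrt(-272324 + sqrt((-91576 + 77235) + 1890*(-6 + 14))) = sqrt(-272324 + sqrt(-14341 + 1890*8)) = sqrt(-272324 + sqrt(-14341 + 15120)) = sqrt(-272324 + sqrt(779))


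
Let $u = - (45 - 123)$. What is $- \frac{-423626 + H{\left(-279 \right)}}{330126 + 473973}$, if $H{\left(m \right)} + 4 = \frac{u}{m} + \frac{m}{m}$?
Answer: $\frac{39397523}{74781207} \approx 0.52684$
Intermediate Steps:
$u = 78$ ($u = \left(-1\right) \left(-78\right) = 78$)
$H{\left(m \right)} = -3 + \frac{78}{m}$ ($H{\left(m \right)} = -4 + \left(\frac{78}{m} + \frac{m}{m}\right) = -4 + \left(\frac{78}{m} + 1\right) = -4 + \left(1 + \frac{78}{m}\right) = -3 + \frac{78}{m}$)
$- \frac{-423626 + H{\left(-279 \right)}}{330126 + 473973} = - \frac{-423626 - \left(3 - \frac{78}{-279}\right)}{330126 + 473973} = - \frac{-423626 + \left(-3 + 78 \left(- \frac{1}{279}\right)\right)}{804099} = - \frac{-423626 - \frac{305}{93}}{804099} = - \frac{-39397523}{93 \cdot 804099} = \left(-1\right) \left(- \frac{39397523}{74781207}\right) = \frac{39397523}{74781207}$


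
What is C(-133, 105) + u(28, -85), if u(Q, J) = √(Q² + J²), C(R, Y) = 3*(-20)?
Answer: -60 + √8009 ≈ 29.493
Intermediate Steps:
C(R, Y) = -60
u(Q, J) = √(J² + Q²)
C(-133, 105) + u(28, -85) = -60 + √((-85)² + 28²) = -60 + √(7225 + 784) = -60 + √8009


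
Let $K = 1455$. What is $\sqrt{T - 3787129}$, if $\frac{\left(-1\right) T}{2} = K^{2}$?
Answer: $i \sqrt{8021179} \approx 2832.2 i$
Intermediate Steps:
$T = -4234050$ ($T = - 2 \cdot 1455^{2} = \left(-2\right) 2117025 = -4234050$)
$\sqrt{T - 3787129} = \sqrt{-4234050 - 3787129} = \sqrt{-8021179} = i \sqrt{8021179}$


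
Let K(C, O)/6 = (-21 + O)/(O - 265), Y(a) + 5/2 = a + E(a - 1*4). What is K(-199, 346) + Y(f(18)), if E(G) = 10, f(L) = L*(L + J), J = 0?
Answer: 19201/54 ≈ 355.57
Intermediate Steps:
f(L) = L**2 (f(L) = L*(L + 0) = L*L = L**2)
Y(a) = 15/2 + a (Y(a) = -5/2 + (a + 10) = -5/2 + (10 + a) = 15/2 + a)
K(C, O) = 6*(-21 + O)/(-265 + O) (K(C, O) = 6*((-21 + O)/(O - 265)) = 6*((-21 + O)/(-265 + O)) = 6*(-21 + O)/(-265 + O))
K(-199, 346) + Y(f(18)) = 6*(-21 + 346)/(-265 + 346) + (15/2 + 18**2) = 6*325/81 + (15/2 + 324) = 6*(1/81)*325 + 663/2 = 650/27 + 663/2 = 19201/54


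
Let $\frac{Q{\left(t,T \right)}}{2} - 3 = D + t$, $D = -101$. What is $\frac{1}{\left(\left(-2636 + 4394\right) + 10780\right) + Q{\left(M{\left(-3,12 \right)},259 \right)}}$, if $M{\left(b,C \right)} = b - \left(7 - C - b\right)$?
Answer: $\frac{1}{12340} \approx 8.1037 \cdot 10^{-5}$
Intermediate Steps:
$M{\left(b,C \right)} = -7 + C + 2 b$ ($M{\left(b,C \right)} = b - \left(7 - C - b\right) = b + \left(-7 + C + b\right) = -7 + C + 2 b$)
$Q{\left(t,T \right)} = -196 + 2 t$ ($Q{\left(t,T \right)} = 6 + 2 \left(-101 + t\right) = 6 + \left(-202 + 2 t\right) = -196 + 2 t$)
$\frac{1}{\left(\left(-2636 + 4394\right) + 10780\right) + Q{\left(M{\left(-3,12 \right)},259 \right)}} = \frac{1}{\left(\left(-2636 + 4394\right) + 10780\right) - \left(196 - 2 \left(-7 + 12 + 2 \left(-3\right)\right)\right)} = \frac{1}{\left(1758 + 10780\right) - \left(196 - 2 \left(-7 + 12 - 6\right)\right)} = \frac{1}{12538 + \left(-196 + 2 \left(-1\right)\right)} = \frac{1}{12538 - 198} = \frac{1}{12340}$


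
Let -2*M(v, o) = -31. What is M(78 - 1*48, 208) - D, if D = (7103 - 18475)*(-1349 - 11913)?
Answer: -301630897/2 ≈ -1.5082e+8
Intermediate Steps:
M(v, o) = 31/2 (M(v, o) = -½*(-31) = 31/2)
D = 150815464 (D = -11372*(-13262) = 150815464)
M(78 - 1*48, 208) - D = 31/2 - 1*150815464 = 31/2 - 150815464 = -301630897/2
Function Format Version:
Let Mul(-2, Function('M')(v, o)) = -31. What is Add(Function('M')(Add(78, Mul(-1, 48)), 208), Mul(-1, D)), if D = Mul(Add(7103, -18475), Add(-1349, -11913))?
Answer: Rational(-301630897, 2) ≈ -1.5082e+8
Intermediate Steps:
Function('M')(v, o) = Rational(31, 2) (Function('M')(v, o) = Mul(Rational(-1, 2), -31) = Rational(31, 2))
D = 150815464 (D = Mul(-11372, -13262) = 150815464)
Add(Function('M')(Add(78, Mul(-1, 48)), 208), Mul(-1, D)) = Add(Rational(31, 2), Mul(-1, 150815464)) = Add(Rational(31, 2), -150815464) = Rational(-301630897, 2)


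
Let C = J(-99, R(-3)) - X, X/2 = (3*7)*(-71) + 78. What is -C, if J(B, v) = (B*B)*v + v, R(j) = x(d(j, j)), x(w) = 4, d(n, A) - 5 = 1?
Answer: -42034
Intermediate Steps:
d(n, A) = 6 (d(n, A) = 5 + 1 = 6)
R(j) = 4
J(B, v) = v + v*B² (J(B, v) = B²*v + v = v*B² + v = v + v*B²)
X = -2826 (X = 2*((3*7)*(-71) + 78) = 2*(21*(-71) + 78) = 2*(-1491 + 78) = 2*(-1413) = -2826)
C = 42034 (C = 4*(1 + (-99)²) - 1*(-2826) = 4*(1 + 9801) + 2826 = 4*9802 + 2826 = 39208 + 2826 = 42034)
-C = -1*42034 = -42034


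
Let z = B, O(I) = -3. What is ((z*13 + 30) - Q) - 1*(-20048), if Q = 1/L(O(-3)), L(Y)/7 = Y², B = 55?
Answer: 1309958/63 ≈ 20793.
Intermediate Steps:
z = 55
L(Y) = 7*Y²
Q = 1/63 (Q = 1/(7*(-3)²) = 1/(7*9) = 1/63 ≈ 0.015873)
((z*13 + 30) - Q) - 1*(-20048) = ((55*13 + 30) - 1*1/63) - 1*(-20048) = ((715 + 30) - 1/63) + 20048 = (745 - 1/63) + 20048 = 46934/63 + 20048 = 1309958/63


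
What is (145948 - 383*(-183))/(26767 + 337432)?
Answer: 216037/364199 ≈ 0.59318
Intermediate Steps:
(145948 - 383*(-183))/(26767 + 337432) = (145948 + 70089)/364199 = 216037*(1/364199) = 216037/364199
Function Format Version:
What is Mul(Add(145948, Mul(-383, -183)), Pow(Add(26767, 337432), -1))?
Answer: Rational(216037, 364199) ≈ 0.59318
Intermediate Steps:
Mul(Add(145948, Mul(-383, -183)), Pow(Add(26767, 337432), -1)) = Mul(Add(145948, 70089), Pow(364199, -1)) = Mul(216037, Rational(1, 364199)) = Rational(216037, 364199)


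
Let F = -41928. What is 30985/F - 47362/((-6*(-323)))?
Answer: -6685761/265544 ≈ -25.178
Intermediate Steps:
30985/F - 47362/((-6*(-323))) = 30985/(-41928) - 47362/((-6*(-323))) = 30985*(-1/41928) - 47362/1938 = -30985/41928 - 47362*1/1938 = -30985/41928 - 1393/57 = -6685761/265544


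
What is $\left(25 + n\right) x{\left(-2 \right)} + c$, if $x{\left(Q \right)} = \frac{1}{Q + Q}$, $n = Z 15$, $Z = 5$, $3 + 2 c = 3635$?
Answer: $1791$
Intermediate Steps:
$c = 1816$ ($c = - \frac{3}{2} + \frac{1}{2} \cdot 3635 = - \frac{3}{2} + \frac{3635}{2} = 1816$)
$n = 75$ ($n = 5 \cdot 15 = 75$)
$x{\left(Q \right)} = \frac{1}{2 Q}$
$\left(25 + n\right) x{\left(-2 \right)} + c = \left(25 + 75\right) \frac{1}{2 \left(-2\right)} + 1816 = 100 \cdot \frac{1}{2} \left(- \frac{1}{2}\right) + 1816 = 100 \left(- \frac{1}{4}\right) + 1816 = -25 + 1816 = 1791$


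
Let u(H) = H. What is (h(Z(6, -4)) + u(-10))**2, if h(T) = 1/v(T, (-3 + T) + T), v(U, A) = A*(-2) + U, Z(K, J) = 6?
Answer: 14641/144 ≈ 101.67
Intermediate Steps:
v(U, A) = U - 2*A (v(U, A) = -2*A + U = U - 2*A)
h(T) = 1/(6 - 3*T) (h(T) = 1/(T - 2*((-3 + T) + T)) = 1/(T - 2*(-3 + 2*T)) = 1/(T + (6 - 4*T)) = 1/(6 - 3*T))
(h(Z(6, -4)) + u(-10))**2 = (1/(3*(2 - 1*6)) - 10)**2 = (1/(3*(2 - 6)) - 10)**2 = ((1/3)/(-4) - 10)**2 = ((1/3)*(-1/4) - 10)**2 = (-1/12 - 10)**2 = (-121/12)**2 = 14641/144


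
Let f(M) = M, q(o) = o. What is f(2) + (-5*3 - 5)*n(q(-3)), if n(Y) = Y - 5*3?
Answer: 362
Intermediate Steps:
n(Y) = -15 + Y (n(Y) = Y - 15 = -15 + Y)
f(2) + (-5*3 - 5)*n(q(-3)) = 2 + (-5*3 - 5)*(-15 - 3) = 2 + (-15 - 5)*(-18) = 2 - 20*(-18) = 2 + 360 = 362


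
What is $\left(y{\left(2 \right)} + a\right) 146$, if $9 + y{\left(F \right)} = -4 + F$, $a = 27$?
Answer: $2336$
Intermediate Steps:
$y{\left(F \right)} = -13 + F$ ($y{\left(F \right)} = -9 + \left(-4 + F\right) = -13 + F$)
$\left(y{\left(2 \right)} + a\right) 146 = \left(\left(-13 + 2\right) + 27\right) 146 = \left(-11 + 27\right) 146 = 16 \cdot 146 = 2336$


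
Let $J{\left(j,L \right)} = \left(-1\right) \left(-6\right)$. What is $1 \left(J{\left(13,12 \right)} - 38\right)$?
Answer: $-32$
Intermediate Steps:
$J{\left(j,L \right)} = 6$
$1 \left(J{\left(13,12 \right)} - 38\right) = 1 \left(6 - 38\right) = 1 \left(-32\right) = -32$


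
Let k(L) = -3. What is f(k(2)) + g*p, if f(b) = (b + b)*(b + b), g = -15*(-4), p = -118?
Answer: -7044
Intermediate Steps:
g = 60
f(b) = 4*b**2 (f(b) = (2*b)*(2*b) = 4*b**2)
f(k(2)) + g*p = 4*(-3)**2 + 60*(-118) = 4*9 - 7080 = 36 - 7080 = -7044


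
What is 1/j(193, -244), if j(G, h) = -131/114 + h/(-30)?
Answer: 190/1327 ≈ 0.14318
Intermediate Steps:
j(G, h) = -131/114 - h/30 (j(G, h) = -131*1/114 + h*(-1/30) = -131/114 - h/30)
1/j(193, -244) = 1/(-131/114 - 1/30*(-244)) = 1/(-131/114 + 122/15) = 1/(1327/190) = 190/1327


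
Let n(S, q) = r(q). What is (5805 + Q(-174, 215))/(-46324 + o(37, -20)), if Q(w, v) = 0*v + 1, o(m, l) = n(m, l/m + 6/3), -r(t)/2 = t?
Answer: -107411/857048 ≈ -0.12533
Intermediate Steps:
r(t) = -2*t
n(S, q) = -2*q
o(m, l) = -4 - 2*l/m (o(m, l) = -2*(l/m + 6/3) = -2*(l/m + 6*(1/3)) = -2*(l/m + 2) = -2*(2 + l/m) = -4 - 2*l/m)
Q(w, v) = 1 (Q(w, v) = 0 + 1 = 1)
(5805 + Q(-174, 215))/(-46324 + o(37, -20)) = (5805 + 1)/(-46324 + (-4 - 2*(-20)/37)) = 5806/(-46324 + (-4 - 2*(-20)*1/37)) = 5806/(-46324 + (-4 + 40/37)) = 5806/(-46324 - 108/37) = 5806/(-1714096/37) = 5806*(-37/1714096) = -107411/857048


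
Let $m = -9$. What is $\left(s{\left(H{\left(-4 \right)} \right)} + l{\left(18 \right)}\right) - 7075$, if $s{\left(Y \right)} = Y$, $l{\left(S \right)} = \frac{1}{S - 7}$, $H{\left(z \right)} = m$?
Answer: $- \frac{77923}{11} \approx -7083.9$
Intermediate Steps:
$H{\left(z \right)} = -9$
$l{\left(S \right)} = \frac{1}{-7 + S}$
$\left(s{\left(H{\left(-4 \right)} \right)} + l{\left(18 \right)}\right) - 7075 = \left(-9 + \frac{1}{-7 + 18}\right) - 7075 = \left(-9 + \frac{1}{11}\right) - 7075 = - \frac{98}{11} - 7075 = - \frac{77923}{11}$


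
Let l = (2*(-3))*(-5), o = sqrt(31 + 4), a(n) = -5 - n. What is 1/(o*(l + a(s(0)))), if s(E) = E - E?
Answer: sqrt(35)/875 ≈ 0.0067612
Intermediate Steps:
s(E) = 0
o = sqrt(35) ≈ 5.9161
l = 30 (l = -6*(-5) = 30)
1/(o*(l + a(s(0)))) = 1/(sqrt(35)*(30 + (-5 - 1*0))) = 1/(sqrt(35)*(30 + (-5 + 0))) = 1/(sqrt(35)*(30 - 5)) = 1/(sqrt(35)*25) = 1/(25*sqrt(35)) = sqrt(35)/875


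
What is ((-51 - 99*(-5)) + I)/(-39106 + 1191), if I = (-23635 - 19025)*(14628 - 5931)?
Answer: 371013576/37915 ≈ 9785.4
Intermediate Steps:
I = -371014020 (I = -42660*8697 = -371014020)
((-51 - 99*(-5)) + I)/(-39106 + 1191) = ((-51 - 99*(-5)) - 371014020)/(-39106 + 1191) = ((-51 + 495) - 371014020)/(-37915) = (444 - 371014020)*(-1/37915) = -371013576*(-1/37915) = 371013576/37915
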